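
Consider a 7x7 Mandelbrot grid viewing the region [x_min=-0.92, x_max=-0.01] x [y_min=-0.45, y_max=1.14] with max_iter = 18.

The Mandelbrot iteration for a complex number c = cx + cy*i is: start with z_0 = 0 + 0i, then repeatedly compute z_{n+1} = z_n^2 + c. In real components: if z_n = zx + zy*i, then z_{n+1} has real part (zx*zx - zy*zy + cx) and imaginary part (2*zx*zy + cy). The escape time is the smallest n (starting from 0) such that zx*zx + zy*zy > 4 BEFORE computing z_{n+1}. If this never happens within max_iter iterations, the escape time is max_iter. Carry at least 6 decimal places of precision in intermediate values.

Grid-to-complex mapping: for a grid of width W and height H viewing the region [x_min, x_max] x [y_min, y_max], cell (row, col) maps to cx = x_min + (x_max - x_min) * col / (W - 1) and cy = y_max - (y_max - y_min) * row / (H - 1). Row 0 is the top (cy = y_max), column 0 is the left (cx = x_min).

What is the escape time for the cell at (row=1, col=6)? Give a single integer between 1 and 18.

z_0 = 0 + 0i, c = -0.0100 + 0.8750i
Iter 1: z = -0.0100 + 0.8750i, |z|^2 = 0.7657
Iter 2: z = -0.7755 + 0.8575i, |z|^2 = 1.3367
Iter 3: z = -0.1439 + -0.4550i, |z|^2 = 0.2277
Iter 4: z = -0.1964 + 1.0059i, |z|^2 = 1.0504
Iter 5: z = -0.9833 + 0.4800i, |z|^2 = 1.1973
Iter 6: z = 0.7266 + -0.0689i, |z|^2 = 0.5327
Iter 7: z = 0.5132 + 0.7748i, |z|^2 = 0.8637
Iter 8: z = -0.3470 + 1.6702i, |z|^2 = 2.9100
Iter 9: z = -2.6791 + -0.2841i, |z|^2 = 7.2586
Escaped at iteration 9

Answer: 9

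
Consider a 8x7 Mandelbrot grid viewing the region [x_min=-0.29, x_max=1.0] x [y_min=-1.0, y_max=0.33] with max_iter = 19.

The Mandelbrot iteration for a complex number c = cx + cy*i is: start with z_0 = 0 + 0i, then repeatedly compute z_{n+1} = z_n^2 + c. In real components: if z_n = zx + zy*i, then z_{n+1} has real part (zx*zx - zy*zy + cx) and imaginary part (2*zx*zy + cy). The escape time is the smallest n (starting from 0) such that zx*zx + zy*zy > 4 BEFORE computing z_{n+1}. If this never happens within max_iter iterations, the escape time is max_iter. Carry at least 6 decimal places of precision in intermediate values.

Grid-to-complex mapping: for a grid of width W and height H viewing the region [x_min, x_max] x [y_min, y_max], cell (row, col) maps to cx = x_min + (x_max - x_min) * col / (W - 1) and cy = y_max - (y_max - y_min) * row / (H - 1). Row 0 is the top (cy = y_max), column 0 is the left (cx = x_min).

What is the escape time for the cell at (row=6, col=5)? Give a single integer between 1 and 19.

Answer: 2

Derivation:
z_0 = 0 + 0i, c = 0.6314 + -1.0000i
Iter 1: z = 0.6314 + -1.0000i, |z|^2 = 1.3987
Iter 2: z = 0.0301 + -2.2629i, |z|^2 = 5.1214
Escaped at iteration 2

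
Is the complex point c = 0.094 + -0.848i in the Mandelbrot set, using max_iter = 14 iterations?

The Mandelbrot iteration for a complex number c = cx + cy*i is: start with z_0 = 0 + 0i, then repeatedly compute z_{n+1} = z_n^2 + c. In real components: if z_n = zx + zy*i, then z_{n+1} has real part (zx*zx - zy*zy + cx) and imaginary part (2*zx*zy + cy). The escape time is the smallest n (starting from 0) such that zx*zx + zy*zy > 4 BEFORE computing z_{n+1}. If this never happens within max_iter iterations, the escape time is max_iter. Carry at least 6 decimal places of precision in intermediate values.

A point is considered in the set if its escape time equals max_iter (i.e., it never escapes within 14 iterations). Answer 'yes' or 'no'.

Answer: no

Derivation:
z_0 = 0 + 0i, c = 0.0940 + -0.8480i
Iter 1: z = 0.0940 + -0.8480i, |z|^2 = 0.7279
Iter 2: z = -0.6163 + -1.0074i, |z|^2 = 1.3947
Iter 3: z = -0.5411 + 0.3937i, |z|^2 = 0.4478
Iter 4: z = 0.2318 + -1.2741i, |z|^2 = 1.6770
Iter 5: z = -1.4755 + -1.4387i, |z|^2 = 4.2469
Escaped at iteration 5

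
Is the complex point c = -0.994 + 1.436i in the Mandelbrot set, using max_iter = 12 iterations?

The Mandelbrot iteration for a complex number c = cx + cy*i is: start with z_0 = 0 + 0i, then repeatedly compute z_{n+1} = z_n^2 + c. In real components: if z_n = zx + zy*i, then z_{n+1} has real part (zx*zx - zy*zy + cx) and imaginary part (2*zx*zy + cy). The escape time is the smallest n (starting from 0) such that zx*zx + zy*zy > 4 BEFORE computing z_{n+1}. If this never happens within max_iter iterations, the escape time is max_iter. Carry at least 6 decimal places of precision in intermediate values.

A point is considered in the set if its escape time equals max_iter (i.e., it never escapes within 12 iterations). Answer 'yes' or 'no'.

Answer: no

Derivation:
z_0 = 0 + 0i, c = -0.9940 + 1.4360i
Iter 1: z = -0.9940 + 1.4360i, |z|^2 = 3.0501
Iter 2: z = -2.0681 + -1.4188i, |z|^2 = 6.2898
Escaped at iteration 2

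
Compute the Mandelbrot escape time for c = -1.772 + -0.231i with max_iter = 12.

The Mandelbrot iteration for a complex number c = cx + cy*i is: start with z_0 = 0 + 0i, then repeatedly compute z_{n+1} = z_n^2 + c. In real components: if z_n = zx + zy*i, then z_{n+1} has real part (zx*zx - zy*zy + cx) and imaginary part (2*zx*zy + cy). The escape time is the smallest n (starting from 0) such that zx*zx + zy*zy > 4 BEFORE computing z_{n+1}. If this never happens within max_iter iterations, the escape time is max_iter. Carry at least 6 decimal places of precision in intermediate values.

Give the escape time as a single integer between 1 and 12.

Answer: 4

Derivation:
z_0 = 0 + 0i, c = -1.7720 + -0.2310i
Iter 1: z = -1.7720 + -0.2310i, |z|^2 = 3.1933
Iter 2: z = 1.3146 + 0.5877i, |z|^2 = 2.0736
Iter 3: z = -0.3891 + 1.3141i, |z|^2 = 1.8783
Iter 4: z = -3.3475 + -1.2537i, |z|^2 = 12.7774
Escaped at iteration 4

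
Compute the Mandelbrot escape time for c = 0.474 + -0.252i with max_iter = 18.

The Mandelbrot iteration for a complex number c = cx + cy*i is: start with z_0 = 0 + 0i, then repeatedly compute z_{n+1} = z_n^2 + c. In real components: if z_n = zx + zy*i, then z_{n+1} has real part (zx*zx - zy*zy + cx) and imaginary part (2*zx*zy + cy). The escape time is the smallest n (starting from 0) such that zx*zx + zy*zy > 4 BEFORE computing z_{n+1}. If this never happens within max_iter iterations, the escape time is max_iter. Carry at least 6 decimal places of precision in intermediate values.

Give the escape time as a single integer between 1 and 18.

Answer: 6

Derivation:
z_0 = 0 + 0i, c = 0.4740 + -0.2520i
Iter 1: z = 0.4740 + -0.2520i, |z|^2 = 0.2882
Iter 2: z = 0.6352 + -0.4909i, |z|^2 = 0.6444
Iter 3: z = 0.6365 + -0.8756i, |z|^2 = 1.1718
Iter 4: z = 0.1124 + -1.3666i, |z|^2 = 1.8802
Iter 5: z = -1.3809 + -0.5592i, |z|^2 = 2.2197
Iter 6: z = 2.0682 + 1.2924i, |z|^2 = 5.9480
Escaped at iteration 6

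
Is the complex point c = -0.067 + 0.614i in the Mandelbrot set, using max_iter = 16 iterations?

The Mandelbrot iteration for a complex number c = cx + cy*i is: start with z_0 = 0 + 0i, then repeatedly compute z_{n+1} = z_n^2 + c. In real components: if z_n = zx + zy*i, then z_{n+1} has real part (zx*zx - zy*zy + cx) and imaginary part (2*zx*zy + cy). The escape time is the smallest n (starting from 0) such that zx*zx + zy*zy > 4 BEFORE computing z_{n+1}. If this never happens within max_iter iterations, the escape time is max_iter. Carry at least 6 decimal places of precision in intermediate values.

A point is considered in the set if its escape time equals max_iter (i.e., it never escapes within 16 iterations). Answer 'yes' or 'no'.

Answer: yes

Derivation:
z_0 = 0 + 0i, c = -0.0670 + 0.6140i
Iter 1: z = -0.0670 + 0.6140i, |z|^2 = 0.3815
Iter 2: z = -0.4395 + 0.5317i, |z|^2 = 0.4759
Iter 3: z = -0.1566 + 0.1466i, |z|^2 = 0.0460
Iter 4: z = -0.0640 + 0.5681i, |z|^2 = 0.3268
Iter 5: z = -0.3856 + 0.5413i, |z|^2 = 0.4417
Iter 6: z = -0.2113 + 0.1965i, |z|^2 = 0.0833
Iter 7: z = -0.0610 + 0.5310i, |z|^2 = 0.2856
Iter 8: z = -0.3452 + 0.5493i, |z|^2 = 0.4208
Iter 9: z = -0.2495 + 0.2348i, |z|^2 = 0.1174
Iter 10: z = -0.0599 + 0.4968i, |z|^2 = 0.2504
Iter 11: z = -0.3103 + 0.5545i, |z|^2 = 0.4037
Iter 12: z = -0.2782 + 0.2699i, |z|^2 = 0.1503
Iter 13: z = -0.0624 + 0.4638i, |z|^2 = 0.2190
Iter 14: z = -0.2782 + 0.5561i, |z|^2 = 0.3866
Iter 15: z = -0.2988 + 0.3046i, |z|^2 = 0.1821
Did not escape in 16 iterations → in set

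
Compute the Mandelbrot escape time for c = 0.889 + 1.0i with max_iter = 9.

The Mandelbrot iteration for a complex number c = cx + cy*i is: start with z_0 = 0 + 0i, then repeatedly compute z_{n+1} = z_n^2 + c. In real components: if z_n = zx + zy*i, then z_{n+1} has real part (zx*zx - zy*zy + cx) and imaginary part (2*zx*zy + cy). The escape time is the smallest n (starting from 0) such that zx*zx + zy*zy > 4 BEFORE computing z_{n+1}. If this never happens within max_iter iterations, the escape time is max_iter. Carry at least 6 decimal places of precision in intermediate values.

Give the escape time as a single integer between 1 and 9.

Answer: 2

Derivation:
z_0 = 0 + 0i, c = 0.8890 + 1.0000i
Iter 1: z = 0.8890 + 1.0000i, |z|^2 = 1.7903
Iter 2: z = 0.6793 + 2.7780i, |z|^2 = 8.1788
Escaped at iteration 2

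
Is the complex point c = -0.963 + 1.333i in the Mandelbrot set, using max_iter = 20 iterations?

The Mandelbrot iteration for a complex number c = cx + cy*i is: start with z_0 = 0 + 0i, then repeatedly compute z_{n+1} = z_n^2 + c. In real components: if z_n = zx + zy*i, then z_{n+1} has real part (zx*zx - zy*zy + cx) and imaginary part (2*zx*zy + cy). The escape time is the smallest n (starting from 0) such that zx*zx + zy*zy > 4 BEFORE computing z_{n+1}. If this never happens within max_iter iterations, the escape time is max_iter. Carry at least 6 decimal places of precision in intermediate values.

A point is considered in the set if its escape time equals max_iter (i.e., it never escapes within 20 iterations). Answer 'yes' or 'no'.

z_0 = 0 + 0i, c = -0.9630 + 1.3330i
Iter 1: z = -0.9630 + 1.3330i, |z|^2 = 2.7043
Iter 2: z = -1.8125 + -1.2344i, |z|^2 = 4.8089
Escaped at iteration 2

Answer: no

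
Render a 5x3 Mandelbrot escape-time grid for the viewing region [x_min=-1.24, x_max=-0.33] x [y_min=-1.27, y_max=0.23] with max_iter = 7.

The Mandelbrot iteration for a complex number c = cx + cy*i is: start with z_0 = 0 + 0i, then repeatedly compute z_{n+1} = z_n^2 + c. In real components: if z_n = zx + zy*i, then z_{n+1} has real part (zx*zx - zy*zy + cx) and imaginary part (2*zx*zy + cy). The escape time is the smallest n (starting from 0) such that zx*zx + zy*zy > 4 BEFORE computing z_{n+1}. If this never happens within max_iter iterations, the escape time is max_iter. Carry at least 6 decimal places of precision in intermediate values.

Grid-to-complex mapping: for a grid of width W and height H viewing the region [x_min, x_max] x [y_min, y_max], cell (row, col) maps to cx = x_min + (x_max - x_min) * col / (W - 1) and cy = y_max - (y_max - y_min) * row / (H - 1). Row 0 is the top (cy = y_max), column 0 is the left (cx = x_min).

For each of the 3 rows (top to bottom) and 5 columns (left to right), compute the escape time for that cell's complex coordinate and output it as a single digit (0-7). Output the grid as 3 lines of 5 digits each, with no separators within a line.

Answer: 77777
45677
22333

Derivation:
(row=0, col=0): c = -1.2400 + 0.2300i → escape time 7
(row=0, col=1): c = -1.0125 + 0.2300i → escape time 7
(row=0, col=2): c = -0.7850 + 0.2300i → escape time 7
(row=0, col=3): c = -0.5575 + 0.2300i → escape time 7
(row=0, col=4): c = -0.3300 + 0.2300i → escape time 7
(row=1, col=0): c = -1.2400 + -0.5200i → escape time 4
(row=1, col=1): c = -1.0125 + -0.5200i → escape time 5
(row=1, col=2): c = -0.7850 + -0.5200i → escape time 6
(row=1, col=3): c = -0.5575 + -0.5200i → escape time 7
(row=1, col=4): c = -0.3300 + -0.5200i → escape time 7
(row=2, col=0): c = -1.2400 + -1.2700i → escape time 2
(row=2, col=1): c = -1.0125 + -1.2700i → escape time 2
(row=2, col=2): c = -0.7850 + -1.2700i → escape time 3
(row=2, col=3): c = -0.5575 + -1.2700i → escape time 3
(row=2, col=4): c = -0.3300 + -1.2700i → escape time 3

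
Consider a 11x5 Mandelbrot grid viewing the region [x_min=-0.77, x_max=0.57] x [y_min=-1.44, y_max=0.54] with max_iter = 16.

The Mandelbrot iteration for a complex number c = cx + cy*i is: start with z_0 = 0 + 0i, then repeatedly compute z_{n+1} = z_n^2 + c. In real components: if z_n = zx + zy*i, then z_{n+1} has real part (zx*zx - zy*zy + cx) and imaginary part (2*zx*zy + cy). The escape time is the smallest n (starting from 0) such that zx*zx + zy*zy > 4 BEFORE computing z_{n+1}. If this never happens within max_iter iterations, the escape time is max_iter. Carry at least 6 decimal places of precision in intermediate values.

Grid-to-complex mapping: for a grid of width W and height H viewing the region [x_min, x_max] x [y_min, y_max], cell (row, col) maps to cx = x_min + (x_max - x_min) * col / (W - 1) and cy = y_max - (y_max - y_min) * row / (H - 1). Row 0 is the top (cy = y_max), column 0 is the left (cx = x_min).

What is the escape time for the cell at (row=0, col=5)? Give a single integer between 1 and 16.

Answer: 16

Derivation:
z_0 = 0 + 0i, c = -0.1000 + 0.5400i
Iter 1: z = -0.1000 + 0.5400i, |z|^2 = 0.3016
Iter 2: z = -0.3816 + 0.4320i, |z|^2 = 0.3322
Iter 3: z = -0.1410 + 0.2103i, |z|^2 = 0.0641
Iter 4: z = -0.1243 + 0.4807i, |z|^2 = 0.2465
Iter 5: z = -0.3156 + 0.4205i, |z|^2 = 0.2764
Iter 6: z = -0.1772 + 0.2746i, |z|^2 = 0.1068
Iter 7: z = -0.1440 + 0.4427i, |z|^2 = 0.2167
Iter 8: z = -0.2752 + 0.4125i, |z|^2 = 0.2459
Iter 9: z = -0.1944 + 0.3129i, |z|^2 = 0.1357
Iter 10: z = -0.1601 + 0.4183i, |z|^2 = 0.2006
Iter 11: z = -0.2494 + 0.4060i, |z|^2 = 0.2270
Iter 12: z = -0.2027 + 0.3375i, |z|^2 = 0.1550
Iter 13: z = -0.1728 + 0.4032i, |z|^2 = 0.1924
Iter 14: z = -0.2327 + 0.4006i, |z|^2 = 0.2146
Iter 15: z = -0.2064 + 0.3536i, |z|^2 = 0.1676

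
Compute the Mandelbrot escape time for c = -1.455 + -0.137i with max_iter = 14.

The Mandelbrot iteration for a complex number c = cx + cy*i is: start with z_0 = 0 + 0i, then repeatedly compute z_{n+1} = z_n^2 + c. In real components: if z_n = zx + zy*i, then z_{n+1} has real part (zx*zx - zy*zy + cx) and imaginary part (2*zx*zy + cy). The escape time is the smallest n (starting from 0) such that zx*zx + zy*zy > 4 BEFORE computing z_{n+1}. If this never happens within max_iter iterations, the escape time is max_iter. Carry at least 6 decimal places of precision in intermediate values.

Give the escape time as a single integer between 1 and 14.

z_0 = 0 + 0i, c = -1.4550 + -0.1370i
Iter 1: z = -1.4550 + -0.1370i, |z|^2 = 2.1358
Iter 2: z = 0.6433 + 0.2617i, |z|^2 = 0.4822
Iter 3: z = -1.1097 + 0.1996i, |z|^2 = 1.2713
Iter 4: z = -0.2634 + -0.5801i, |z|^2 = 0.4059
Iter 5: z = -1.7221 + 0.1686i, |z|^2 = 2.9940
Iter 6: z = 1.4822 + -0.7178i, |z|^2 = 2.7121
Iter 7: z = 0.2266 + -2.2648i, |z|^2 = 5.1807
Escaped at iteration 7

Answer: 7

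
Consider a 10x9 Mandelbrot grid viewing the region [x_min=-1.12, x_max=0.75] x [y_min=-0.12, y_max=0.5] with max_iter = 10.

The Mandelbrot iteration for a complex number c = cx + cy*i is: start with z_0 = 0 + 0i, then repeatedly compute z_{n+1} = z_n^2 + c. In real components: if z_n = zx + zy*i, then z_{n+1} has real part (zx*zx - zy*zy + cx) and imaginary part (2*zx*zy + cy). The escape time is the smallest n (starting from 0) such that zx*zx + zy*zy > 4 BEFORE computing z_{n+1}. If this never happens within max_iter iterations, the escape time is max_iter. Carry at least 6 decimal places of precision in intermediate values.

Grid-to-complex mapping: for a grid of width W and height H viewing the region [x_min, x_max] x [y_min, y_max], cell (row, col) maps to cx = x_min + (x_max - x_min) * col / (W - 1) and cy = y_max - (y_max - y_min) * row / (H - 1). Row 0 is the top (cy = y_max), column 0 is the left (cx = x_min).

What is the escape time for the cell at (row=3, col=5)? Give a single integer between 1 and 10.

Answer: 10

Derivation:
z_0 = 0 + 0i, c = -0.0811 + 0.2675i
Iter 1: z = -0.0811 + 0.2675i, |z|^2 = 0.0781
Iter 2: z = -0.1461 + 0.2241i, |z|^2 = 0.0716
Iter 3: z = -0.1100 + 0.2020i, |z|^2 = 0.0529
Iter 4: z = -0.1098 + 0.2231i, |z|^2 = 0.0618
Iter 5: z = -0.1188 + 0.2185i, |z|^2 = 0.0619
Iter 6: z = -0.1147 + 0.2156i, |z|^2 = 0.0596
Iter 7: z = -0.1144 + 0.2180i, |z|^2 = 0.0606
Iter 8: z = -0.1156 + 0.2176i, |z|^2 = 0.0607
Iter 9: z = -0.1151 + 0.2172i, |z|^2 = 0.0604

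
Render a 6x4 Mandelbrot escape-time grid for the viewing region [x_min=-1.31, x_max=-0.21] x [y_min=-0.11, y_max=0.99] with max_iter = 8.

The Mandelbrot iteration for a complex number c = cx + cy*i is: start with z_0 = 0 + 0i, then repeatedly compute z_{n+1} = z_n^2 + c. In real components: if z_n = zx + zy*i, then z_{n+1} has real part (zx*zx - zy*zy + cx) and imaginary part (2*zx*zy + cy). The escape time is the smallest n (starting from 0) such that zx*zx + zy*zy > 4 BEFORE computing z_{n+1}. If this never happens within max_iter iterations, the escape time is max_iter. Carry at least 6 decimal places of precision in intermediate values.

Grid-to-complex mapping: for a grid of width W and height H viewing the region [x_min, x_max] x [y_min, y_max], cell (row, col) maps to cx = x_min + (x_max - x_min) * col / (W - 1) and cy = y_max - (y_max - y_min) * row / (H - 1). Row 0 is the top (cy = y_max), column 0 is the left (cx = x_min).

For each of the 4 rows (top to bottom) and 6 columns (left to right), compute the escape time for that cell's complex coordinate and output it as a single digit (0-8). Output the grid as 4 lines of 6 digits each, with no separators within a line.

(row=0, col=0): c = -1.3100 + 0.9900i → escape time 3
(row=0, col=1): c = -1.0900 + 0.9900i → escape time 3
(row=0, col=2): c = -0.8700 + 0.9900i → escape time 3
(row=0, col=3): c = -0.6500 + 0.9900i → escape time 4
(row=0, col=4): c = -0.4300 + 0.9900i → escape time 4
(row=0, col=5): c = -0.2100 + 0.9900i → escape time 7
(row=1, col=0): c = -1.3100 + 0.6233i → escape time 3
(row=1, col=1): c = -1.0900 + 0.6233i → escape time 4
(row=1, col=2): c = -0.8700 + 0.6233i → escape time 5
(row=1, col=3): c = -0.6500 + 0.6233i → escape time 7
(row=1, col=4): c = -0.4300 + 0.6233i → escape time 8
(row=1, col=5): c = -0.2100 + 0.6233i → escape time 8
(row=2, col=0): c = -1.3100 + 0.2567i → escape time 7
(row=2, col=1): c = -1.0900 + 0.2567i → escape time 8
(row=2, col=2): c = -0.8700 + 0.2567i → escape time 8
(row=2, col=3): c = -0.6500 + 0.2567i → escape time 8
(row=2, col=4): c = -0.4300 + 0.2567i → escape time 8
(row=2, col=5): c = -0.2100 + 0.2567i → escape time 8
(row=3, col=0): c = -1.3100 + -0.1100i → escape time 8
(row=3, col=1): c = -1.0900 + -0.1100i → escape time 8
(row=3, col=2): c = -0.8700 + -0.1100i → escape time 8
(row=3, col=3): c = -0.6500 + -0.1100i → escape time 8
(row=3, col=4): c = -0.4300 + -0.1100i → escape time 8
(row=3, col=5): c = -0.2100 + -0.1100i → escape time 8

Answer: 333447
345788
788888
888888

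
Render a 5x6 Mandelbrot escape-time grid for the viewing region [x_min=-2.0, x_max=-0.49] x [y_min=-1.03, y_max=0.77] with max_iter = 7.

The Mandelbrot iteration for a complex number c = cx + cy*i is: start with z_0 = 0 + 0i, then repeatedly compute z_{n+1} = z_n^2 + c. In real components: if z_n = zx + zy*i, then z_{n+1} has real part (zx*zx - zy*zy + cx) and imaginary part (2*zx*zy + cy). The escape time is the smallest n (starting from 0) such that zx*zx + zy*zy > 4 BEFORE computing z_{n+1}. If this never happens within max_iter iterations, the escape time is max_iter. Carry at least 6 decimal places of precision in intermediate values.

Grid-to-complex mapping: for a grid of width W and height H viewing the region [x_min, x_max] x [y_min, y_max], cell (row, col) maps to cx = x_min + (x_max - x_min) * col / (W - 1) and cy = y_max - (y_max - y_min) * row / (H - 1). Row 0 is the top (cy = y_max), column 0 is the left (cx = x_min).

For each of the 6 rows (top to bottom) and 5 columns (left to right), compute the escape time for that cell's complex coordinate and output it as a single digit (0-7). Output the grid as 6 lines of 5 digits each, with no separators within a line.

(row=0, col=0): c = -2.0000 + 0.7700i → escape time 1
(row=0, col=1): c = -1.6225 + 0.7700i → escape time 3
(row=0, col=2): c = -1.2450 + 0.7700i → escape time 3
(row=0, col=3): c = -0.8675 + 0.7700i → escape time 4
(row=0, col=4): c = -0.4900 + 0.7700i → escape time 6
(row=1, col=0): c = -2.0000 + 0.4100i → escape time 1
(row=1, col=1): c = -1.6225 + 0.4100i → escape time 3
(row=1, col=2): c = -1.2450 + 0.4100i → escape time 7
(row=1, col=3): c = -0.8675 + 0.4100i → escape time 7
(row=1, col=4): c = -0.4900 + 0.4100i → escape time 7
(row=2, col=0): c = -2.0000 + 0.0500i → escape time 1
(row=2, col=1): c = -1.6225 + 0.0500i → escape time 6
(row=2, col=2): c = -1.2450 + 0.0500i → escape time 7
(row=2, col=3): c = -0.8675 + 0.0500i → escape time 7
(row=2, col=4): c = -0.4900 + 0.0500i → escape time 7
(row=3, col=0): c = -2.0000 + -0.3100i → escape time 1
(row=3, col=1): c = -1.6225 + -0.3100i → escape time 4
(row=3, col=2): c = -1.2450 + -0.3100i → escape time 7
(row=3, col=3): c = -0.8675 + -0.3100i → escape time 7
(row=3, col=4): c = -0.4900 + -0.3100i → escape time 7
(row=4, col=0): c = -2.0000 + -0.6700i → escape time 1
(row=4, col=1): c = -1.6225 + -0.6700i → escape time 3
(row=4, col=2): c = -1.2450 + -0.6700i → escape time 3
(row=4, col=3): c = -0.8675 + -0.6700i → escape time 4
(row=4, col=4): c = -0.4900 + -0.6700i → escape time 7
(row=5, col=0): c = -2.0000 + -1.0300i → escape time 1
(row=5, col=1): c = -1.6225 + -1.0300i → escape time 2
(row=5, col=2): c = -1.2450 + -1.0300i → escape time 3
(row=5, col=3): c = -0.8675 + -1.0300i → escape time 3
(row=5, col=4): c = -0.4900 + -1.0300i → escape time 4

Answer: 13346
13777
16777
14777
13347
12334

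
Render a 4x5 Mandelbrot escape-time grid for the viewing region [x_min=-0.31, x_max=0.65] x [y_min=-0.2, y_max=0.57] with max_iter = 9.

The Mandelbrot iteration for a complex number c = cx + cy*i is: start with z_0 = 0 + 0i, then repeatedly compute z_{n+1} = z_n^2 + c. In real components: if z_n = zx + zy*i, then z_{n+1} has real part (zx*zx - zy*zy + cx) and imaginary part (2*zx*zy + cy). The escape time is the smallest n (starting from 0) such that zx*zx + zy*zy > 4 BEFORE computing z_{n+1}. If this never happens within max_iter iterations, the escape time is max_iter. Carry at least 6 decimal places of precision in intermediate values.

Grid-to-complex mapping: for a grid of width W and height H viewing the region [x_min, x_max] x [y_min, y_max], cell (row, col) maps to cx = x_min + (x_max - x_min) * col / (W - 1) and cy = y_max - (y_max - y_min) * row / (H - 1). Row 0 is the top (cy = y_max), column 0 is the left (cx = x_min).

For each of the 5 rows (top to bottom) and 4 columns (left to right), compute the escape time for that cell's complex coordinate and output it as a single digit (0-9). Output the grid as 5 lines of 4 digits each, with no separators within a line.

(row=0, col=0): c = -0.3100 + 0.5700i → escape time 9
(row=0, col=1): c = 0.0100 + 0.5700i → escape time 9
(row=0, col=2): c = 0.3300 + 0.5700i → escape time 9
(row=0, col=3): c = 0.6500 + 0.5700i → escape time 3
(row=1, col=0): c = -0.3100 + 0.3775i → escape time 9
(row=1, col=1): c = 0.0100 + 0.3775i → escape time 9
(row=1, col=2): c = 0.3300 + 0.3775i → escape time 9
(row=1, col=3): c = 0.6500 + 0.3775i → escape time 3
(row=2, col=0): c = -0.3100 + 0.1850i → escape time 9
(row=2, col=1): c = 0.0100 + 0.1850i → escape time 9
(row=2, col=2): c = 0.3300 + 0.1850i → escape time 9
(row=2, col=3): c = 0.6500 + 0.1850i → escape time 4
(row=3, col=0): c = -0.3100 + -0.0075i → escape time 9
(row=3, col=1): c = 0.0100 + -0.0075i → escape time 9
(row=3, col=2): c = 0.3300 + -0.0075i → escape time 9
(row=3, col=3): c = 0.6500 + -0.0075i → escape time 4
(row=4, col=0): c = -0.3100 + -0.2000i → escape time 9
(row=4, col=1): c = 0.0100 + -0.2000i → escape time 9
(row=4, col=2): c = 0.3300 + -0.2000i → escape time 9
(row=4, col=3): c = 0.6500 + -0.2000i → escape time 4

Answer: 9993
9993
9994
9994
9994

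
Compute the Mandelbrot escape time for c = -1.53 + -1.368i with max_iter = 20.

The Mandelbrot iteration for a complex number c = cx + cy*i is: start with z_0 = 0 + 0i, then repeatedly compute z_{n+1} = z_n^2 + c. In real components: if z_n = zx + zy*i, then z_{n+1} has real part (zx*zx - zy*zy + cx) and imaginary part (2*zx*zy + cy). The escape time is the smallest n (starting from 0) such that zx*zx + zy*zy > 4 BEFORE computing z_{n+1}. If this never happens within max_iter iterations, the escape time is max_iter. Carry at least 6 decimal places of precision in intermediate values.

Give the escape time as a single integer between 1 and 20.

Answer: 1

Derivation:
z_0 = 0 + 0i, c = -1.5300 + -1.3680i
Iter 1: z = -1.5300 + -1.3680i, |z|^2 = 4.2123
Escaped at iteration 1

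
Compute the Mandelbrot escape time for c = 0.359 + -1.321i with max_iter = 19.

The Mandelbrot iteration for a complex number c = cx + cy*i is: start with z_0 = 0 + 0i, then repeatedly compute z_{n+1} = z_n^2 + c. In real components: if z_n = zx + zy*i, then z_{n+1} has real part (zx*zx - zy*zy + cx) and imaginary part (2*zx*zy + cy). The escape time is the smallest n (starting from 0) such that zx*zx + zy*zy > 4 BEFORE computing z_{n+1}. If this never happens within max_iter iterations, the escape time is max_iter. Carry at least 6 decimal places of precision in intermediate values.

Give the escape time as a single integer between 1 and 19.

Answer: 2

Derivation:
z_0 = 0 + 0i, c = 0.3590 + -1.3210i
Iter 1: z = 0.3590 + -1.3210i, |z|^2 = 1.8739
Iter 2: z = -1.2572 + -2.2695i, |z|^2 = 6.7310
Escaped at iteration 2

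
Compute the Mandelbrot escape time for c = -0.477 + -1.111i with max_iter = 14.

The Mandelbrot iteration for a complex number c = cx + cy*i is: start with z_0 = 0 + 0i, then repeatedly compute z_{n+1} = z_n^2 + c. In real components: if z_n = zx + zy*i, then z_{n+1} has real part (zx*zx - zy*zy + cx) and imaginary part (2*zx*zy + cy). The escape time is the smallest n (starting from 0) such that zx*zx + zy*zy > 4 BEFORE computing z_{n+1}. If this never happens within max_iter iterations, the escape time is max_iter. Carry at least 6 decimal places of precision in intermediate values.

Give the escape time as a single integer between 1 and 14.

z_0 = 0 + 0i, c = -0.4770 + -1.1110i
Iter 1: z = -0.4770 + -1.1110i, |z|^2 = 1.4619
Iter 2: z = -1.4838 + -0.0511i, |z|^2 = 2.2043
Iter 3: z = 1.7220 + -0.9593i, |z|^2 = 3.8857
Iter 4: z = 1.5680 + -4.4150i, |z|^2 = 21.9511
Escaped at iteration 4

Answer: 4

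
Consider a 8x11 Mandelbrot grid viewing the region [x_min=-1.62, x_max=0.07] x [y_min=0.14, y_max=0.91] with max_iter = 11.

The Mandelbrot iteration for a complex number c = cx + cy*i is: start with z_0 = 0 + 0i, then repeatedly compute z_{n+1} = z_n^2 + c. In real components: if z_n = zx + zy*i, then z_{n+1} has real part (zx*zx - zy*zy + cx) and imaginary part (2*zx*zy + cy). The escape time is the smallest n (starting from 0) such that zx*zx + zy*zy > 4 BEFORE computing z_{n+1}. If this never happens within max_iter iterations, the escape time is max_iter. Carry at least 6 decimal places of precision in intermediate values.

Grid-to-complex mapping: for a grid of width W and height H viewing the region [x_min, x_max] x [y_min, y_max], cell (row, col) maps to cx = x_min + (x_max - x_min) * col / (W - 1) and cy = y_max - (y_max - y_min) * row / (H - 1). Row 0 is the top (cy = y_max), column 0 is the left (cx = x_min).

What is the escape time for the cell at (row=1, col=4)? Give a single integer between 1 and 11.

z_0 = 0 + 0i, c = -0.6543 + 0.8330i
Iter 1: z = -0.6543 + 0.8330i, |z|^2 = 1.1220
Iter 2: z = -0.9201 + -0.2570i, |z|^2 = 0.9126
Iter 3: z = 0.1262 + 1.3060i, |z|^2 = 1.7216
Iter 4: z = -2.3440 + 1.1626i, |z|^2 = 6.8460
Escaped at iteration 4

Answer: 4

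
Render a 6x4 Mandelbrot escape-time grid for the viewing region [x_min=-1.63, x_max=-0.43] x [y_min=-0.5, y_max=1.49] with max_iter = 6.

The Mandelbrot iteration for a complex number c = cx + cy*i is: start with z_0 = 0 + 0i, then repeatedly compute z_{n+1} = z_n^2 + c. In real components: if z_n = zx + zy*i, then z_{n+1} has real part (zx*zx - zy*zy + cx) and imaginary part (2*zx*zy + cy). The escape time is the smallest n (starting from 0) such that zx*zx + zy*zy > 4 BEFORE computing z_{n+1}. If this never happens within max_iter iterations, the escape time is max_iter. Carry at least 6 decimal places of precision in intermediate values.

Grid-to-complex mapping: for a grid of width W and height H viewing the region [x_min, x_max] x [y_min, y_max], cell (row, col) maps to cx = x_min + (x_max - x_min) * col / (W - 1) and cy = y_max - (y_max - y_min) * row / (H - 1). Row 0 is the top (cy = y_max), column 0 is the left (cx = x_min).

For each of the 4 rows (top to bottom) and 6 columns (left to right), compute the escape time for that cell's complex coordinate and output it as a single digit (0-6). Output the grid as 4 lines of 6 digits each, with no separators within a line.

Answer: 112222
333345
566666
335566

Derivation:
(row=0, col=0): c = -1.6300 + 1.4900i → escape time 1
(row=0, col=1): c = -1.3900 + 1.4900i → escape time 1
(row=0, col=2): c = -1.1500 + 1.4900i → escape time 2
(row=0, col=3): c = -0.9100 + 1.4900i → escape time 2
(row=0, col=4): c = -0.6700 + 1.4900i → escape time 2
(row=0, col=5): c = -0.4300 + 1.4900i → escape time 2
(row=1, col=0): c = -1.6300 + 0.8267i → escape time 3
(row=1, col=1): c = -1.3900 + 0.8267i → escape time 3
(row=1, col=2): c = -1.1500 + 0.8267i → escape time 3
(row=1, col=3): c = -0.9100 + 0.8267i → escape time 3
(row=1, col=4): c = -0.6700 + 0.8267i → escape time 4
(row=1, col=5): c = -0.4300 + 0.8267i → escape time 5
(row=2, col=0): c = -1.6300 + 0.1633i → escape time 5
(row=2, col=1): c = -1.3900 + 0.1633i → escape time 6
(row=2, col=2): c = -1.1500 + 0.1633i → escape time 6
(row=2, col=3): c = -0.9100 + 0.1633i → escape time 6
(row=2, col=4): c = -0.6700 + 0.1633i → escape time 6
(row=2, col=5): c = -0.4300 + 0.1633i → escape time 6
(row=3, col=0): c = -1.6300 + -0.5000i → escape time 3
(row=3, col=1): c = -1.3900 + -0.5000i → escape time 3
(row=3, col=2): c = -1.1500 + -0.5000i → escape time 5
(row=3, col=3): c = -0.9100 + -0.5000i → escape time 5
(row=3, col=4): c = -0.6700 + -0.5000i → escape time 6
(row=3, col=5): c = -0.4300 + -0.5000i → escape time 6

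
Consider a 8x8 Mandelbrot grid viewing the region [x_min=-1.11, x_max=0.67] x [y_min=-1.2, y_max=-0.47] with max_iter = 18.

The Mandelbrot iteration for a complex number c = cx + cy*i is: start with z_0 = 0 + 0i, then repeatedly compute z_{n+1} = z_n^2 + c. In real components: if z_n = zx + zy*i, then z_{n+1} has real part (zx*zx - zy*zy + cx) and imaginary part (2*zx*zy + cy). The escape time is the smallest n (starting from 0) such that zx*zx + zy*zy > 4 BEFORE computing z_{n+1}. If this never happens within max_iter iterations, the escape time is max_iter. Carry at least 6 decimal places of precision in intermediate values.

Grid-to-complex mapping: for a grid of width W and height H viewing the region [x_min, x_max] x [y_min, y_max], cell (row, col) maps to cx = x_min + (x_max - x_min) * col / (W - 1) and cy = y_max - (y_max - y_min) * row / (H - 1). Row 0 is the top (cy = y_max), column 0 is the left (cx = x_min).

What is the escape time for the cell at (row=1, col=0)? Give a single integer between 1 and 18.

Answer: 4

Derivation:
z_0 = 0 + 0i, c = -1.1100 + -0.5743i
Iter 1: z = -1.1100 + -0.5743i, |z|^2 = 1.5619
Iter 2: z = -0.2077 + 0.7006i, |z|^2 = 0.5340
Iter 3: z = -1.5577 + -0.8653i, |z|^2 = 3.1754
Iter 4: z = 0.5678 + 2.1216i, |z|^2 = 4.8237
Escaped at iteration 4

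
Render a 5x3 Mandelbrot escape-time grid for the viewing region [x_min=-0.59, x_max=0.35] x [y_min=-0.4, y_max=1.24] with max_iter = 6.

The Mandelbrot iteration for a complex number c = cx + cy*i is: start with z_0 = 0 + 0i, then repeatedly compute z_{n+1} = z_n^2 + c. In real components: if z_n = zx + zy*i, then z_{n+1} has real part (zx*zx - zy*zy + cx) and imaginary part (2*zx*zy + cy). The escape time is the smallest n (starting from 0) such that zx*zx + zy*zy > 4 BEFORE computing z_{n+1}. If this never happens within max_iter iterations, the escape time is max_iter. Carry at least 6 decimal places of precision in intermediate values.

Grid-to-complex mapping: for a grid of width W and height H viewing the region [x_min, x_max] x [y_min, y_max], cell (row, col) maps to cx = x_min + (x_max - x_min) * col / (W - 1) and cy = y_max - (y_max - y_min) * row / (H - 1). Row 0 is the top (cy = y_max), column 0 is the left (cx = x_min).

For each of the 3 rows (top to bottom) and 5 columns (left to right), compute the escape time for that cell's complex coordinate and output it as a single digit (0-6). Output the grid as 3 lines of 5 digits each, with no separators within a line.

Answer: 33322
66666
66666

Derivation:
(row=0, col=0): c = -0.5900 + 1.2400i → escape time 3
(row=0, col=1): c = -0.3550 + 1.2400i → escape time 3
(row=0, col=2): c = -0.1200 + 1.2400i → escape time 3
(row=0, col=3): c = 0.1150 + 1.2400i → escape time 2
(row=0, col=4): c = 0.3500 + 1.2400i → escape time 2
(row=1, col=0): c = -0.5900 + 0.4200i → escape time 6
(row=1, col=1): c = -0.3550 + 0.4200i → escape time 6
(row=1, col=2): c = -0.1200 + 0.4200i → escape time 6
(row=1, col=3): c = 0.1150 + 0.4200i → escape time 6
(row=1, col=4): c = 0.3500 + 0.4200i → escape time 6
(row=2, col=0): c = -0.5900 + -0.4000i → escape time 6
(row=2, col=1): c = -0.3550 + -0.4000i → escape time 6
(row=2, col=2): c = -0.1200 + -0.4000i → escape time 6
(row=2, col=3): c = 0.1150 + -0.4000i → escape time 6
(row=2, col=4): c = 0.3500 + -0.4000i → escape time 6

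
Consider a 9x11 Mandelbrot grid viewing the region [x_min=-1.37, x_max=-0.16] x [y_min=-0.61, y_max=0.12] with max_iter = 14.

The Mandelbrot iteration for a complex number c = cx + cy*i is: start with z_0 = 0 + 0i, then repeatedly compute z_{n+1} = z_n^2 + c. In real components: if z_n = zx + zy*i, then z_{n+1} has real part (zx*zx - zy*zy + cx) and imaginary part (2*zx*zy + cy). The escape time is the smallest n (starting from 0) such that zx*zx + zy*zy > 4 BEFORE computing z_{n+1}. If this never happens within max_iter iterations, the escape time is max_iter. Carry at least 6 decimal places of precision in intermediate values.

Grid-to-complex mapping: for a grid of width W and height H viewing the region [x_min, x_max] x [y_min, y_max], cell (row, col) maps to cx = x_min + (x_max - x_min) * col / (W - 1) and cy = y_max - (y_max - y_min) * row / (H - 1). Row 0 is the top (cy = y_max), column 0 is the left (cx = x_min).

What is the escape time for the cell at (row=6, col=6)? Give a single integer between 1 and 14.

Answer: 14

Derivation:
z_0 = 0 + 0i, c = -0.4625 + -0.3180i
Iter 1: z = -0.4625 + -0.3180i, |z|^2 = 0.3150
Iter 2: z = -0.3497 + -0.0239i, |z|^2 = 0.1229
Iter 3: z = -0.3408 + -0.3013i, |z|^2 = 0.2069
Iter 4: z = -0.4372 + -0.1126i, |z|^2 = 0.2038
Iter 5: z = -0.2841 + -0.2195i, |z|^2 = 0.1289
Iter 6: z = -0.4300 + -0.1933i, |z|^2 = 0.2223
Iter 7: z = -0.3150 + -0.1518i, |z|^2 = 0.1222
Iter 8: z = -0.3863 + -0.2224i, |z|^2 = 0.1987
Iter 9: z = -0.3627 + -0.1462i, |z|^2 = 0.1529
Iter 10: z = -0.3523 + -0.2120i, |z|^2 = 0.1691
Iter 11: z = -0.3833 + -0.1686i, |z|^2 = 0.1754
Iter 12: z = -0.3440 + -0.1887i, |z|^2 = 0.1540
Iter 13: z = -0.3798 + -0.1882i, |z|^2 = 0.1796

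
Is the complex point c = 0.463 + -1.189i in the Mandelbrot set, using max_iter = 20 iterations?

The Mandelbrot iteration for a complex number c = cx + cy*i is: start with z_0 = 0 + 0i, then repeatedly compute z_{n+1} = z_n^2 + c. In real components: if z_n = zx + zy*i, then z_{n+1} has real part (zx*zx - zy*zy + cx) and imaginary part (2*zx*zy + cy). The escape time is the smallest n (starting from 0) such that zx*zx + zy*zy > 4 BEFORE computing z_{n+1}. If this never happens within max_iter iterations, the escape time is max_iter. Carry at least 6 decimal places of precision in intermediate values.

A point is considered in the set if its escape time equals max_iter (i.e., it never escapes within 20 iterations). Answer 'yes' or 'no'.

Answer: no

Derivation:
z_0 = 0 + 0i, c = 0.4630 + -1.1890i
Iter 1: z = 0.4630 + -1.1890i, |z|^2 = 1.6281
Iter 2: z = -0.7364 + -2.2900i, |z|^2 = 5.7864
Escaped at iteration 2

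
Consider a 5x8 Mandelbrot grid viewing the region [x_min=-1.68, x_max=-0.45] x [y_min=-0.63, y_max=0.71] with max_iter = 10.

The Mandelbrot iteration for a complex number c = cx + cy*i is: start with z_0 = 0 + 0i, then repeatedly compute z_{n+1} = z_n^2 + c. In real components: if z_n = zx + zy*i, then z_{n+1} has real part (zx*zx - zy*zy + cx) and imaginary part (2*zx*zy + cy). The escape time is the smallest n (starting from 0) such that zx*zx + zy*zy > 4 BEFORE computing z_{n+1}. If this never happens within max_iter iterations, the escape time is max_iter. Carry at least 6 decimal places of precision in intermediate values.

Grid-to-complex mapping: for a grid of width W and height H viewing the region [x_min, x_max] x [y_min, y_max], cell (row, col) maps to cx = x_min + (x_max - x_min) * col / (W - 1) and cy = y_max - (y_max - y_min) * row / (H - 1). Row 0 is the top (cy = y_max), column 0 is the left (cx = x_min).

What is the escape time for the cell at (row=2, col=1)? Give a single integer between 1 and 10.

z_0 = 0 + 0i, c = -1.3725 + 0.3271i
Iter 1: z = -1.3725 + 0.3271i, |z|^2 = 1.9908
Iter 2: z = 0.4042 + -0.5709i, |z|^2 = 0.4893
Iter 3: z = -1.5350 + -0.1344i, |z|^2 = 2.3742
Iter 4: z = 0.9656 + 0.7397i, |z|^2 = 1.4795
Iter 5: z = -0.9872 + 1.7556i, |z|^2 = 4.0570
Escaped at iteration 5

Answer: 5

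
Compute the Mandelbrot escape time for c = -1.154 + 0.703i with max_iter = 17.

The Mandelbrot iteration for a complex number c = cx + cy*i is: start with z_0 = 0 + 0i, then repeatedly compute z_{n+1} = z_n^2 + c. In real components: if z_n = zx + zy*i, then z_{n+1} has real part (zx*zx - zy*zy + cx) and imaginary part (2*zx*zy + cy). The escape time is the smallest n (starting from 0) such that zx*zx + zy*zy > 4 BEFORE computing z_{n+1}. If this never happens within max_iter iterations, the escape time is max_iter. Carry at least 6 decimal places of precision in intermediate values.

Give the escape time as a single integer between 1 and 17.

Answer: 3

Derivation:
z_0 = 0 + 0i, c = -1.1540 + 0.7030i
Iter 1: z = -1.1540 + 0.7030i, |z|^2 = 1.8259
Iter 2: z = -0.3165 + -0.9195i, |z|^2 = 0.9457
Iter 3: z = -1.8994 + 1.2850i, |z|^2 = 5.2589
Escaped at iteration 3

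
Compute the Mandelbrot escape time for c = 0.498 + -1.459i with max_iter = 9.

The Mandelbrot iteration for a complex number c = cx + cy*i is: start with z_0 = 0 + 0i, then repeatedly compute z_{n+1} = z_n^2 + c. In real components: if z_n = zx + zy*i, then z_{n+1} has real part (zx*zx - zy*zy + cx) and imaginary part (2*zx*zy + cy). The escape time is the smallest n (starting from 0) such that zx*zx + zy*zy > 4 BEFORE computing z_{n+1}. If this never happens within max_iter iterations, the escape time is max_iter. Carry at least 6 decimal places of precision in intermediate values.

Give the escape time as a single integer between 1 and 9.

z_0 = 0 + 0i, c = 0.4980 + -1.4590i
Iter 1: z = 0.4980 + -1.4590i, |z|^2 = 2.3767
Iter 2: z = -1.3827 + -2.9122i, |z|^2 = 10.3925
Escaped at iteration 2

Answer: 2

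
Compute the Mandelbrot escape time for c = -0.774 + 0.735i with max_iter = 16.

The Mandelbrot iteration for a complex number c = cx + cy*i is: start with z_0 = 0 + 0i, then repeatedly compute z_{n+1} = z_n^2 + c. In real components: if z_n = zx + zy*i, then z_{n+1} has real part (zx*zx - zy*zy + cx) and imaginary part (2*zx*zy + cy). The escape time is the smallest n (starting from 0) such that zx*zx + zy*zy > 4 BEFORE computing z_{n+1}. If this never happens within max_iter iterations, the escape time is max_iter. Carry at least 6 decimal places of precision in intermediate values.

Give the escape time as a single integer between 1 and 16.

Answer: 4

Derivation:
z_0 = 0 + 0i, c = -0.7740 + 0.7350i
Iter 1: z = -0.7740 + 0.7350i, |z|^2 = 1.1393
Iter 2: z = -0.7151 + -0.4028i, |z|^2 = 0.6737
Iter 3: z = -0.4248 + 1.3111i, |z|^2 = 1.8994
Iter 4: z = -2.3125 + -0.3789i, |z|^2 = 5.4913
Escaped at iteration 4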